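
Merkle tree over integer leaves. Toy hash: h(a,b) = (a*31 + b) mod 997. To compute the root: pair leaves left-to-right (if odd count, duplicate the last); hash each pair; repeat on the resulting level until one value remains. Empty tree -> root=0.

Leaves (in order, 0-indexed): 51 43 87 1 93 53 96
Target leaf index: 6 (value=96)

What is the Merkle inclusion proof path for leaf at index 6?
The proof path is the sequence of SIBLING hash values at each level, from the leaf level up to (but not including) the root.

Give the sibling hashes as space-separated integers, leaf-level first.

L0 (leaves): [51, 43, 87, 1, 93, 53, 96], target index=6
L1: h(51,43)=(51*31+43)%997=627 [pair 0] h(87,1)=(87*31+1)%997=704 [pair 1] h(93,53)=(93*31+53)%997=942 [pair 2] h(96,96)=(96*31+96)%997=81 [pair 3] -> [627, 704, 942, 81]
  Sibling for proof at L0: 96
L2: h(627,704)=(627*31+704)%997=201 [pair 0] h(942,81)=(942*31+81)%997=370 [pair 1] -> [201, 370]
  Sibling for proof at L1: 942
L3: h(201,370)=(201*31+370)%997=619 [pair 0] -> [619]
  Sibling for proof at L2: 201
Root: 619
Proof path (sibling hashes from leaf to root): [96, 942, 201]

Answer: 96 942 201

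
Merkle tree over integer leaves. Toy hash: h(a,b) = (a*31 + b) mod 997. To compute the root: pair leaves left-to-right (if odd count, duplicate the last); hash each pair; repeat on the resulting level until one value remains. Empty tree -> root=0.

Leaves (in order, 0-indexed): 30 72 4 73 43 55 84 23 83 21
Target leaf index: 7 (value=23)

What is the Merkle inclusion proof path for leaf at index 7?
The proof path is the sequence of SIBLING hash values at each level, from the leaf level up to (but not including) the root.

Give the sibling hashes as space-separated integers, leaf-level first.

L0 (leaves): [30, 72, 4, 73, 43, 55, 84, 23, 83, 21], target index=7
L1: h(30,72)=(30*31+72)%997=5 [pair 0] h(4,73)=(4*31+73)%997=197 [pair 1] h(43,55)=(43*31+55)%997=391 [pair 2] h(84,23)=(84*31+23)%997=633 [pair 3] h(83,21)=(83*31+21)%997=600 [pair 4] -> [5, 197, 391, 633, 600]
  Sibling for proof at L0: 84
L2: h(5,197)=(5*31+197)%997=352 [pair 0] h(391,633)=(391*31+633)%997=790 [pair 1] h(600,600)=(600*31+600)%997=257 [pair 2] -> [352, 790, 257]
  Sibling for proof at L1: 391
L3: h(352,790)=(352*31+790)%997=735 [pair 0] h(257,257)=(257*31+257)%997=248 [pair 1] -> [735, 248]
  Sibling for proof at L2: 352
L4: h(735,248)=(735*31+248)%997=102 [pair 0] -> [102]
  Sibling for proof at L3: 248
Root: 102
Proof path (sibling hashes from leaf to root): [84, 391, 352, 248]

Answer: 84 391 352 248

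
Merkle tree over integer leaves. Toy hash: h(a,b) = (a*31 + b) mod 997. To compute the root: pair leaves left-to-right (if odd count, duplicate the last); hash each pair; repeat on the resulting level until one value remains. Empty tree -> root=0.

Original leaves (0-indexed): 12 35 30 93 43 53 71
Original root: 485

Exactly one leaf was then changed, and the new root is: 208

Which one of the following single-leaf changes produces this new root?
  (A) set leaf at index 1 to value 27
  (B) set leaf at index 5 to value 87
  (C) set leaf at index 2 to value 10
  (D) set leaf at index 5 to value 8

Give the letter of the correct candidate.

Answer: C

Derivation:
Original leaves: [12, 35, 30, 93, 43, 53, 71]
Target new root: 208
Try each candidate change and compute the resulting root:
Candidate A: set leaf[1] = 27 -> leaves = [12, 27, 30, 93, 43, 53, 71]
  L0: [12, 27, 30, 93, 43, 53, 71]
  L1: h(12,27)=(12*31+27)%997=399 h(30,93)=(30*31+93)%997=26 h(43,53)=(43*31+53)%997=389 h(71,71)=(71*31+71)%997=278 -> [399, 26, 389, 278]
  L2: h(399,26)=(399*31+26)%997=431 h(389,278)=(389*31+278)%997=373 -> [431, 373]
  L3: h(431,373)=(431*31+373)%997=773 -> [773]
  root = 773 != target 208
Candidate B: set leaf[5] = 87 -> leaves = [12, 35, 30, 93, 43, 87, 71]
  L0: [12, 35, 30, 93, 43, 87, 71]
  L1: h(12,35)=(12*31+35)%997=407 h(30,93)=(30*31+93)%997=26 h(43,87)=(43*31+87)%997=423 h(71,71)=(71*31+71)%997=278 -> [407, 26, 423, 278]
  L2: h(407,26)=(407*31+26)%997=679 h(423,278)=(423*31+278)%997=430 -> [679, 430]
  L3: h(679,430)=(679*31+430)%997=542 -> [542]
  root = 542 != target 208
Candidate C: set leaf[2] = 10 -> leaves = [12, 35, 10, 93, 43, 53, 71]
  L0: [12, 35, 10, 93, 43, 53, 71]
  L1: h(12,35)=(12*31+35)%997=407 h(10,93)=(10*31+93)%997=403 h(43,53)=(43*31+53)%997=389 h(71,71)=(71*31+71)%997=278 -> [407, 403, 389, 278]
  L2: h(407,403)=(407*31+403)%997=59 h(389,278)=(389*31+278)%997=373 -> [59, 373]
  L3: h(59,373)=(59*31+373)%997=208 -> [208]
  root = 208 == target 208  ** MATCH **
Candidate D: set leaf[5] = 8 -> leaves = [12, 35, 30, 93, 43, 8, 71]
  L0: [12, 35, 30, 93, 43, 8, 71]
  L1: h(12,35)=(12*31+35)%997=407 h(30,93)=(30*31+93)%997=26 h(43,8)=(43*31+8)%997=344 h(71,71)=(71*31+71)%997=278 -> [407, 26, 344, 278]
  L2: h(407,26)=(407*31+26)%997=679 h(344,278)=(344*31+278)%997=972 -> [679, 972]
  L3: h(679,972)=(679*31+972)%997=87 -> [87]
  root = 87 != target 208
Candidate C produces the target root.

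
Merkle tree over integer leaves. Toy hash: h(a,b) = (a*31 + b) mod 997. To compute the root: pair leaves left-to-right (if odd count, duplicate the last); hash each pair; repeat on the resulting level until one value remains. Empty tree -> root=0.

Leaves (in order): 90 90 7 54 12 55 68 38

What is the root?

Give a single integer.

Answer: 861

Derivation:
L0: [90, 90, 7, 54, 12, 55, 68, 38]
L1: h(90,90)=(90*31+90)%997=886 h(7,54)=(7*31+54)%997=271 h(12,55)=(12*31+55)%997=427 h(68,38)=(68*31+38)%997=152 -> [886, 271, 427, 152]
L2: h(886,271)=(886*31+271)%997=818 h(427,152)=(427*31+152)%997=428 -> [818, 428]
L3: h(818,428)=(818*31+428)%997=861 -> [861]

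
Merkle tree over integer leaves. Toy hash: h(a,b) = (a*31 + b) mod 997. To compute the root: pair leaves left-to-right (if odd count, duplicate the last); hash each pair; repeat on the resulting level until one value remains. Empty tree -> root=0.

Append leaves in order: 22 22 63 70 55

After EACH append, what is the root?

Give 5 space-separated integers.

Answer: 22 704 909 916 968

Derivation:
After append 22 (leaves=[22]):
  L0: [22]
  root=22
After append 22 (leaves=[22, 22]):
  L0: [22, 22]
  L1: h(22,22)=(22*31+22)%997=704 -> [704]
  root=704
After append 63 (leaves=[22, 22, 63]):
  L0: [22, 22, 63]
  L1: h(22,22)=(22*31+22)%997=704 h(63,63)=(63*31+63)%997=22 -> [704, 22]
  L2: h(704,22)=(704*31+22)%997=909 -> [909]
  root=909
After append 70 (leaves=[22, 22, 63, 70]):
  L0: [22, 22, 63, 70]
  L1: h(22,22)=(22*31+22)%997=704 h(63,70)=(63*31+70)%997=29 -> [704, 29]
  L2: h(704,29)=(704*31+29)%997=916 -> [916]
  root=916
After append 55 (leaves=[22, 22, 63, 70, 55]):
  L0: [22, 22, 63, 70, 55]
  L1: h(22,22)=(22*31+22)%997=704 h(63,70)=(63*31+70)%997=29 h(55,55)=(55*31+55)%997=763 -> [704, 29, 763]
  L2: h(704,29)=(704*31+29)%997=916 h(763,763)=(763*31+763)%997=488 -> [916, 488]
  L3: h(916,488)=(916*31+488)%997=968 -> [968]
  root=968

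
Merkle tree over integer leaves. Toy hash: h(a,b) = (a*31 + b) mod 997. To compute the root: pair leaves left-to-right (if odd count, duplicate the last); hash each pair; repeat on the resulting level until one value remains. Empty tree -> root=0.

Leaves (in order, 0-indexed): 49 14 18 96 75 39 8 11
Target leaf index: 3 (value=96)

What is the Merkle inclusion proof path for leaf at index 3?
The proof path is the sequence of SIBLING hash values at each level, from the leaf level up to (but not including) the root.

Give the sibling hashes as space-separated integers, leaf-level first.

L0 (leaves): [49, 14, 18, 96, 75, 39, 8, 11], target index=3
L1: h(49,14)=(49*31+14)%997=536 [pair 0] h(18,96)=(18*31+96)%997=654 [pair 1] h(75,39)=(75*31+39)%997=370 [pair 2] h(8,11)=(8*31+11)%997=259 [pair 3] -> [536, 654, 370, 259]
  Sibling for proof at L0: 18
L2: h(536,654)=(536*31+654)%997=321 [pair 0] h(370,259)=(370*31+259)%997=762 [pair 1] -> [321, 762]
  Sibling for proof at L1: 536
L3: h(321,762)=(321*31+762)%997=743 [pair 0] -> [743]
  Sibling for proof at L2: 762
Root: 743
Proof path (sibling hashes from leaf to root): [18, 536, 762]

Answer: 18 536 762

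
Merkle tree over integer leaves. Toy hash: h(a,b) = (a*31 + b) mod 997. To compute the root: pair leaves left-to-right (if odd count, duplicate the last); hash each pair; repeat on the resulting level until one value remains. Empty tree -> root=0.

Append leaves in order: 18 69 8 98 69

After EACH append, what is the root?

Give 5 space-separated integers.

Answer: 18 627 750 840 984

Derivation:
After append 18 (leaves=[18]):
  L0: [18]
  root=18
After append 69 (leaves=[18, 69]):
  L0: [18, 69]
  L1: h(18,69)=(18*31+69)%997=627 -> [627]
  root=627
After append 8 (leaves=[18, 69, 8]):
  L0: [18, 69, 8]
  L1: h(18,69)=(18*31+69)%997=627 h(8,8)=(8*31+8)%997=256 -> [627, 256]
  L2: h(627,256)=(627*31+256)%997=750 -> [750]
  root=750
After append 98 (leaves=[18, 69, 8, 98]):
  L0: [18, 69, 8, 98]
  L1: h(18,69)=(18*31+69)%997=627 h(8,98)=(8*31+98)%997=346 -> [627, 346]
  L2: h(627,346)=(627*31+346)%997=840 -> [840]
  root=840
After append 69 (leaves=[18, 69, 8, 98, 69]):
  L0: [18, 69, 8, 98, 69]
  L1: h(18,69)=(18*31+69)%997=627 h(8,98)=(8*31+98)%997=346 h(69,69)=(69*31+69)%997=214 -> [627, 346, 214]
  L2: h(627,346)=(627*31+346)%997=840 h(214,214)=(214*31+214)%997=866 -> [840, 866]
  L3: h(840,866)=(840*31+866)%997=984 -> [984]
  root=984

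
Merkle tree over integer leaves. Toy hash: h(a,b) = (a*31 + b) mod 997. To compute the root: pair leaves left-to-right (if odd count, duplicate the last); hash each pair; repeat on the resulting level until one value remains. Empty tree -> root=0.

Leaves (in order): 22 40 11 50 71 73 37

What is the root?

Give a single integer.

L0: [22, 40, 11, 50, 71, 73, 37]
L1: h(22,40)=(22*31+40)%997=722 h(11,50)=(11*31+50)%997=391 h(71,73)=(71*31+73)%997=280 h(37,37)=(37*31+37)%997=187 -> [722, 391, 280, 187]
L2: h(722,391)=(722*31+391)%997=839 h(280,187)=(280*31+187)%997=891 -> [839, 891]
L3: h(839,891)=(839*31+891)%997=978 -> [978]

Answer: 978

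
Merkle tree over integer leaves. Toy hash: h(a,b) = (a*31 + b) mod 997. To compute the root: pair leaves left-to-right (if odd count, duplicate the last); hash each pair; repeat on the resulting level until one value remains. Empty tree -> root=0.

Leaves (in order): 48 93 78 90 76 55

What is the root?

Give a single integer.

Answer: 278

Derivation:
L0: [48, 93, 78, 90, 76, 55]
L1: h(48,93)=(48*31+93)%997=584 h(78,90)=(78*31+90)%997=514 h(76,55)=(76*31+55)%997=417 -> [584, 514, 417]
L2: h(584,514)=(584*31+514)%997=672 h(417,417)=(417*31+417)%997=383 -> [672, 383]
L3: h(672,383)=(672*31+383)%997=278 -> [278]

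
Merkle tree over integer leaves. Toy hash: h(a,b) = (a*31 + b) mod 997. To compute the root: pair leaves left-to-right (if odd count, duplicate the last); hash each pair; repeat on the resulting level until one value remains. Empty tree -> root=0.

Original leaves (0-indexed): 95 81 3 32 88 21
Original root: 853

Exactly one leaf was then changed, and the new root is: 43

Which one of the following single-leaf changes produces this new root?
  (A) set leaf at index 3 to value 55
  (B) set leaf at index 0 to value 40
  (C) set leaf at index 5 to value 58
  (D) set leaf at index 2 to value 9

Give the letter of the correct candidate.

Original leaves: [95, 81, 3, 32, 88, 21]
Target new root: 43
Try each candidate change and compute the resulting root:
Candidate A: set leaf[3] = 55 -> leaves = [95, 81, 3, 55, 88, 21]
  L0: [95, 81, 3, 55, 88, 21]
  L1: h(95,81)=(95*31+81)%997=35 h(3,55)=(3*31+55)%997=148 h(88,21)=(88*31+21)%997=755 -> [35, 148, 755]
  L2: h(35,148)=(35*31+148)%997=236 h(755,755)=(755*31+755)%997=232 -> [236, 232]
  L3: h(236,232)=(236*31+232)%997=569 -> [569]
  root = 569 != target 43
Candidate B: set leaf[0] = 40 -> leaves = [40, 81, 3, 32, 88, 21]
  L0: [40, 81, 3, 32, 88, 21]
  L1: h(40,81)=(40*31+81)%997=324 h(3,32)=(3*31+32)%997=125 h(88,21)=(88*31+21)%997=755 -> [324, 125, 755]
  L2: h(324,125)=(324*31+125)%997=199 h(755,755)=(755*31+755)%997=232 -> [199, 232]
  L3: h(199,232)=(199*31+232)%997=419 -> [419]
  root = 419 != target 43
Candidate C: set leaf[5] = 58 -> leaves = [95, 81, 3, 32, 88, 58]
  L0: [95, 81, 3, 32, 88, 58]
  L1: h(95,81)=(95*31+81)%997=35 h(3,32)=(3*31+32)%997=125 h(88,58)=(88*31+58)%997=792 -> [35, 125, 792]
  L2: h(35,125)=(35*31+125)%997=213 h(792,792)=(792*31+792)%997=419 -> [213, 419]
  L3: h(213,419)=(213*31+419)%997=43 -> [43]
  root = 43 == target 43  ** MATCH **
Candidate D: set leaf[2] = 9 -> leaves = [95, 81, 9, 32, 88, 21]
  L0: [95, 81, 9, 32, 88, 21]
  L1: h(95,81)=(95*31+81)%997=35 h(9,32)=(9*31+32)%997=311 h(88,21)=(88*31+21)%997=755 -> [35, 311, 755]
  L2: h(35,311)=(35*31+311)%997=399 h(755,755)=(755*31+755)%997=232 -> [399, 232]
  L3: h(399,232)=(399*31+232)%997=637 -> [637]
  root = 637 != target 43
Candidate C produces the target root.

Answer: C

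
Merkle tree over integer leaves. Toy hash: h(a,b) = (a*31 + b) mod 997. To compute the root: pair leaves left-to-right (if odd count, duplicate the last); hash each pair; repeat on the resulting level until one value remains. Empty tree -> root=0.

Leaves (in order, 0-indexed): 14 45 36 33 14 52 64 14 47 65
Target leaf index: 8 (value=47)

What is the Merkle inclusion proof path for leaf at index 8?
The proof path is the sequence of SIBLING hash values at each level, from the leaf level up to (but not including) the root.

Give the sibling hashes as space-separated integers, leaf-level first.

L0 (leaves): [14, 45, 36, 33, 14, 52, 64, 14, 47, 65], target index=8
L1: h(14,45)=(14*31+45)%997=479 [pair 0] h(36,33)=(36*31+33)%997=152 [pair 1] h(14,52)=(14*31+52)%997=486 [pair 2] h(64,14)=(64*31+14)%997=4 [pair 3] h(47,65)=(47*31+65)%997=525 [pair 4] -> [479, 152, 486, 4, 525]
  Sibling for proof at L0: 65
L2: h(479,152)=(479*31+152)%997=46 [pair 0] h(486,4)=(486*31+4)%997=115 [pair 1] h(525,525)=(525*31+525)%997=848 [pair 2] -> [46, 115, 848]
  Sibling for proof at L1: 525
L3: h(46,115)=(46*31+115)%997=544 [pair 0] h(848,848)=(848*31+848)%997=217 [pair 1] -> [544, 217]
  Sibling for proof at L2: 848
L4: h(544,217)=(544*31+217)%997=132 [pair 0] -> [132]
  Sibling for proof at L3: 544
Root: 132
Proof path (sibling hashes from leaf to root): [65, 525, 848, 544]

Answer: 65 525 848 544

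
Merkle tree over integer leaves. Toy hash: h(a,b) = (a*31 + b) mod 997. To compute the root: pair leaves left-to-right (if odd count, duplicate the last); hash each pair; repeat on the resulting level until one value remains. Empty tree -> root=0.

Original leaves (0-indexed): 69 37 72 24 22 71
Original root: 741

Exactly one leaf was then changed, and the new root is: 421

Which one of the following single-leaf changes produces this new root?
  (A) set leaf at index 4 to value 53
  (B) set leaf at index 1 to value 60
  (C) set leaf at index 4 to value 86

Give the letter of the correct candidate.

Original leaves: [69, 37, 72, 24, 22, 71]
Target new root: 421
Try each candidate change and compute the resulting root:
Candidate A: set leaf[4] = 53 -> leaves = [69, 37, 72, 24, 53, 71]
  L0: [69, 37, 72, 24, 53, 71]
  L1: h(69,37)=(69*31+37)%997=182 h(72,24)=(72*31+24)%997=262 h(53,71)=(53*31+71)%997=717 -> [182, 262, 717]
  L2: h(182,262)=(182*31+262)%997=919 h(717,717)=(717*31+717)%997=13 -> [919, 13]
  L3: h(919,13)=(919*31+13)%997=586 -> [586]
  root = 586 != target 421
Candidate B: set leaf[1] = 60 -> leaves = [69, 60, 72, 24, 22, 71]
  L0: [69, 60, 72, 24, 22, 71]
  L1: h(69,60)=(69*31+60)%997=205 h(72,24)=(72*31+24)%997=262 h(22,71)=(22*31+71)%997=753 -> [205, 262, 753]
  L2: h(205,262)=(205*31+262)%997=635 h(753,753)=(753*31+753)%997=168 -> [635, 168]
  L3: h(635,168)=(635*31+168)%997=910 -> [910]
  root = 910 != target 421
Candidate C: set leaf[4] = 86 -> leaves = [69, 37, 72, 24, 86, 71]
  L0: [69, 37, 72, 24, 86, 71]
  L1: h(69,37)=(69*31+37)%997=182 h(72,24)=(72*31+24)%997=262 h(86,71)=(86*31+71)%997=743 -> [182, 262, 743]
  L2: h(182,262)=(182*31+262)%997=919 h(743,743)=(743*31+743)%997=845 -> [919, 845]
  L3: h(919,845)=(919*31+845)%997=421 -> [421]
  root = 421 == target 421  ** MATCH **
Candidate C produces the target root.

Answer: C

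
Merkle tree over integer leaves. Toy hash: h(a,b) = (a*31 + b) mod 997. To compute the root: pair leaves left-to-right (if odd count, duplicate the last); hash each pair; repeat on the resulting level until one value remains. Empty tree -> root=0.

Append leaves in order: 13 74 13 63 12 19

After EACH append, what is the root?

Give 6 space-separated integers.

After append 13 (leaves=[13]):
  L0: [13]
  root=13
After append 74 (leaves=[13, 74]):
  L0: [13, 74]
  L1: h(13,74)=(13*31+74)%997=477 -> [477]
  root=477
After append 13 (leaves=[13, 74, 13]):
  L0: [13, 74, 13]
  L1: h(13,74)=(13*31+74)%997=477 h(13,13)=(13*31+13)%997=416 -> [477, 416]
  L2: h(477,416)=(477*31+416)%997=248 -> [248]
  root=248
After append 63 (leaves=[13, 74, 13, 63]):
  L0: [13, 74, 13, 63]
  L1: h(13,74)=(13*31+74)%997=477 h(13,63)=(13*31+63)%997=466 -> [477, 466]
  L2: h(477,466)=(477*31+466)%997=298 -> [298]
  root=298
After append 12 (leaves=[13, 74, 13, 63, 12]):
  L0: [13, 74, 13, 63, 12]
  L1: h(13,74)=(13*31+74)%997=477 h(13,63)=(13*31+63)%997=466 h(12,12)=(12*31+12)%997=384 -> [477, 466, 384]
  L2: h(477,466)=(477*31+466)%997=298 h(384,384)=(384*31+384)%997=324 -> [298, 324]
  L3: h(298,324)=(298*31+324)%997=589 -> [589]
  root=589
After append 19 (leaves=[13, 74, 13, 63, 12, 19]):
  L0: [13, 74, 13, 63, 12, 19]
  L1: h(13,74)=(13*31+74)%997=477 h(13,63)=(13*31+63)%997=466 h(12,19)=(12*31+19)%997=391 -> [477, 466, 391]
  L2: h(477,466)=(477*31+466)%997=298 h(391,391)=(391*31+391)%997=548 -> [298, 548]
  L3: h(298,548)=(298*31+548)%997=813 -> [813]
  root=813

Answer: 13 477 248 298 589 813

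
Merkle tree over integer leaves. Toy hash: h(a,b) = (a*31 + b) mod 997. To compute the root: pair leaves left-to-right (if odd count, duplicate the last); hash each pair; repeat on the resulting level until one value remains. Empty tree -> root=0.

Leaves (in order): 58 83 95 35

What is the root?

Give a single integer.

L0: [58, 83, 95, 35]
L1: h(58,83)=(58*31+83)%997=884 h(95,35)=(95*31+35)%997=986 -> [884, 986]
L2: h(884,986)=(884*31+986)%997=474 -> [474]

Answer: 474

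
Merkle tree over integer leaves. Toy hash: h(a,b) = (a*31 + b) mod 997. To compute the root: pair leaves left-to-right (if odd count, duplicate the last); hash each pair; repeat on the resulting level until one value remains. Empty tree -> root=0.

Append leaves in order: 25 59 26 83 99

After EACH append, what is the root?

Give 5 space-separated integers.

After append 25 (leaves=[25]):
  L0: [25]
  root=25
After append 59 (leaves=[25, 59]):
  L0: [25, 59]
  L1: h(25,59)=(25*31+59)%997=834 -> [834]
  root=834
After append 26 (leaves=[25, 59, 26]):
  L0: [25, 59, 26]
  L1: h(25,59)=(25*31+59)%997=834 h(26,26)=(26*31+26)%997=832 -> [834, 832]
  L2: h(834,832)=(834*31+832)%997=764 -> [764]
  root=764
After append 83 (leaves=[25, 59, 26, 83]):
  L0: [25, 59, 26, 83]
  L1: h(25,59)=(25*31+59)%997=834 h(26,83)=(26*31+83)%997=889 -> [834, 889]
  L2: h(834,889)=(834*31+889)%997=821 -> [821]
  root=821
After append 99 (leaves=[25, 59, 26, 83, 99]):
  L0: [25, 59, 26, 83, 99]
  L1: h(25,59)=(25*31+59)%997=834 h(26,83)=(26*31+83)%997=889 h(99,99)=(99*31+99)%997=177 -> [834, 889, 177]
  L2: h(834,889)=(834*31+889)%997=821 h(177,177)=(177*31+177)%997=679 -> [821, 679]
  L3: h(821,679)=(821*31+679)%997=208 -> [208]
  root=208

Answer: 25 834 764 821 208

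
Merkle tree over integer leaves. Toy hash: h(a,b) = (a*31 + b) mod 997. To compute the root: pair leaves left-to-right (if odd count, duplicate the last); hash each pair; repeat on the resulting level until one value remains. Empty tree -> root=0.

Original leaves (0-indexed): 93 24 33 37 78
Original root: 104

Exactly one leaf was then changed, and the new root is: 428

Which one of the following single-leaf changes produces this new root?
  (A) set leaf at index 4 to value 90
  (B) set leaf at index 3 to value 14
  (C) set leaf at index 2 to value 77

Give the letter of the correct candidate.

Original leaves: [93, 24, 33, 37, 78]
Target new root: 428
Try each candidate change and compute the resulting root:
Candidate A: set leaf[4] = 90 -> leaves = [93, 24, 33, 37, 90]
  L0: [93, 24, 33, 37, 90]
  L1: h(93,24)=(93*31+24)%997=913 h(33,37)=(33*31+37)%997=63 h(90,90)=(90*31+90)%997=886 -> [913, 63, 886]
  L2: h(913,63)=(913*31+63)%997=450 h(886,886)=(886*31+886)%997=436 -> [450, 436]
  L3: h(450,436)=(450*31+436)%997=428 -> [428]
  root = 428 == target 428  ** MATCH **
Candidate B: set leaf[3] = 14 -> leaves = [93, 24, 33, 14, 78]
  L0: [93, 24, 33, 14, 78]
  L1: h(93,24)=(93*31+24)%997=913 h(33,14)=(33*31+14)%997=40 h(78,78)=(78*31+78)%997=502 -> [913, 40, 502]
  L2: h(913,40)=(913*31+40)%997=427 h(502,502)=(502*31+502)%997=112 -> [427, 112]
  L3: h(427,112)=(427*31+112)%997=388 -> [388]
  root = 388 != target 428
Candidate C: set leaf[2] = 77 -> leaves = [93, 24, 77, 37, 78]
  L0: [93, 24, 77, 37, 78]
  L1: h(93,24)=(93*31+24)%997=913 h(77,37)=(77*31+37)%997=430 h(78,78)=(78*31+78)%997=502 -> [913, 430, 502]
  L2: h(913,430)=(913*31+430)%997=817 h(502,502)=(502*31+502)%997=112 -> [817, 112]
  L3: h(817,112)=(817*31+112)%997=514 -> [514]
  root = 514 != target 428
Candidate A produces the target root.

Answer: A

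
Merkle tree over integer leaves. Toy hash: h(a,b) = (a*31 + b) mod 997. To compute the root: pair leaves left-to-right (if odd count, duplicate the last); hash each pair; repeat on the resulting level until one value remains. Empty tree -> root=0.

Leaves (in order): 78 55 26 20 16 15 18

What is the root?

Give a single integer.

L0: [78, 55, 26, 20, 16, 15, 18]
L1: h(78,55)=(78*31+55)%997=479 h(26,20)=(26*31+20)%997=826 h(16,15)=(16*31+15)%997=511 h(18,18)=(18*31+18)%997=576 -> [479, 826, 511, 576]
L2: h(479,826)=(479*31+826)%997=720 h(511,576)=(511*31+576)%997=465 -> [720, 465]
L3: h(720,465)=(720*31+465)%997=851 -> [851]

Answer: 851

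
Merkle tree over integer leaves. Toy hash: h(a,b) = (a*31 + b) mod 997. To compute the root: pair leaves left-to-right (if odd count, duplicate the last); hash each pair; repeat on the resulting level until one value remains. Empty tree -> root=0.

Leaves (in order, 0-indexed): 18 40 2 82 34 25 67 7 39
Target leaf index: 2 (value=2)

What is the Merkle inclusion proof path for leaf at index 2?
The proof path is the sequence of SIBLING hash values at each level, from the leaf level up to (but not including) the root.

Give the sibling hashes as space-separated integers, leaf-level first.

L0 (leaves): [18, 40, 2, 82, 34, 25, 67, 7, 39], target index=2
L1: h(18,40)=(18*31+40)%997=598 [pair 0] h(2,82)=(2*31+82)%997=144 [pair 1] h(34,25)=(34*31+25)%997=82 [pair 2] h(67,7)=(67*31+7)%997=90 [pair 3] h(39,39)=(39*31+39)%997=251 [pair 4] -> [598, 144, 82, 90, 251]
  Sibling for proof at L0: 82
L2: h(598,144)=(598*31+144)%997=736 [pair 0] h(82,90)=(82*31+90)%997=638 [pair 1] h(251,251)=(251*31+251)%997=56 [pair 2] -> [736, 638, 56]
  Sibling for proof at L1: 598
L3: h(736,638)=(736*31+638)%997=523 [pair 0] h(56,56)=(56*31+56)%997=795 [pair 1] -> [523, 795]
  Sibling for proof at L2: 638
L4: h(523,795)=(523*31+795)%997=59 [pair 0] -> [59]
  Sibling for proof at L3: 795
Root: 59
Proof path (sibling hashes from leaf to root): [82, 598, 638, 795]

Answer: 82 598 638 795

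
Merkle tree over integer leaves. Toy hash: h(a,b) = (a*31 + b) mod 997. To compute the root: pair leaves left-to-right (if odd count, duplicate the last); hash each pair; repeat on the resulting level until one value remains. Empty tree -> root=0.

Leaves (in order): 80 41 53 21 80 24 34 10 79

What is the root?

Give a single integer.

Answer: 143

Derivation:
L0: [80, 41, 53, 21, 80, 24, 34, 10, 79]
L1: h(80,41)=(80*31+41)%997=527 h(53,21)=(53*31+21)%997=667 h(80,24)=(80*31+24)%997=510 h(34,10)=(34*31+10)%997=67 h(79,79)=(79*31+79)%997=534 -> [527, 667, 510, 67, 534]
L2: h(527,667)=(527*31+667)%997=55 h(510,67)=(510*31+67)%997=922 h(534,534)=(534*31+534)%997=139 -> [55, 922, 139]
L3: h(55,922)=(55*31+922)%997=633 h(139,139)=(139*31+139)%997=460 -> [633, 460]
L4: h(633,460)=(633*31+460)%997=143 -> [143]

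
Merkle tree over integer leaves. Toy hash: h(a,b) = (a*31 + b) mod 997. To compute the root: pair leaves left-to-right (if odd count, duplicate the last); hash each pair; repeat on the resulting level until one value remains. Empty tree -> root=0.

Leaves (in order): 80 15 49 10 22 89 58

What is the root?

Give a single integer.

Answer: 285

Derivation:
L0: [80, 15, 49, 10, 22, 89, 58]
L1: h(80,15)=(80*31+15)%997=501 h(49,10)=(49*31+10)%997=532 h(22,89)=(22*31+89)%997=771 h(58,58)=(58*31+58)%997=859 -> [501, 532, 771, 859]
L2: h(501,532)=(501*31+532)%997=111 h(771,859)=(771*31+859)%997=832 -> [111, 832]
L3: h(111,832)=(111*31+832)%997=285 -> [285]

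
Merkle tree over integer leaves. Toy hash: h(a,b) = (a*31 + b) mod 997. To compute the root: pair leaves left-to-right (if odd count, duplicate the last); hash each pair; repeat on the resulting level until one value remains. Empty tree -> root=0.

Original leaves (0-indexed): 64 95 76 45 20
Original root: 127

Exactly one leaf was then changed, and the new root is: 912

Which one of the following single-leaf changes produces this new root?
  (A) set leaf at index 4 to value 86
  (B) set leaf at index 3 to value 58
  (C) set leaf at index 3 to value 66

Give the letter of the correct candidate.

Answer: A

Derivation:
Original leaves: [64, 95, 76, 45, 20]
Target new root: 912
Try each candidate change and compute the resulting root:
Candidate A: set leaf[4] = 86 -> leaves = [64, 95, 76, 45, 86]
  L0: [64, 95, 76, 45, 86]
  L1: h(64,95)=(64*31+95)%997=85 h(76,45)=(76*31+45)%997=407 h(86,86)=(86*31+86)%997=758 -> [85, 407, 758]
  L2: h(85,407)=(85*31+407)%997=51 h(758,758)=(758*31+758)%997=328 -> [51, 328]
  L3: h(51,328)=(51*31+328)%997=912 -> [912]
  root = 912 == target 912  ** MATCH **
Candidate B: set leaf[3] = 58 -> leaves = [64, 95, 76, 58, 20]
  L0: [64, 95, 76, 58, 20]
  L1: h(64,95)=(64*31+95)%997=85 h(76,58)=(76*31+58)%997=420 h(20,20)=(20*31+20)%997=640 -> [85, 420, 640]
  L2: h(85,420)=(85*31+420)%997=64 h(640,640)=(640*31+640)%997=540 -> [64, 540]
  L3: h(64,540)=(64*31+540)%997=530 -> [530]
  root = 530 != target 912
Candidate C: set leaf[3] = 66 -> leaves = [64, 95, 76, 66, 20]
  L0: [64, 95, 76, 66, 20]
  L1: h(64,95)=(64*31+95)%997=85 h(76,66)=(76*31+66)%997=428 h(20,20)=(20*31+20)%997=640 -> [85, 428, 640]
  L2: h(85,428)=(85*31+428)%997=72 h(640,640)=(640*31+640)%997=540 -> [72, 540]
  L3: h(72,540)=(72*31+540)%997=778 -> [778]
  root = 778 != target 912
Candidate A produces the target root.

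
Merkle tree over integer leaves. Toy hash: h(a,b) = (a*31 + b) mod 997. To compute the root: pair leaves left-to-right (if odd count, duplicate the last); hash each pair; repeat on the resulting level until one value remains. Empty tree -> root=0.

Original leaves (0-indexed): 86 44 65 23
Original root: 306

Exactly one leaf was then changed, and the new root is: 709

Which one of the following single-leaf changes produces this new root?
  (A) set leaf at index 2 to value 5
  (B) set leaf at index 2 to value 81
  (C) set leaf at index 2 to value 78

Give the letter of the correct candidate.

Original leaves: [86, 44, 65, 23]
Target new root: 709
Try each candidate change and compute the resulting root:
Candidate A: set leaf[2] = 5 -> leaves = [86, 44, 5, 23]
  L0: [86, 44, 5, 23]
  L1: h(86,44)=(86*31+44)%997=716 h(5,23)=(5*31+23)%997=178 -> [716, 178]
  L2: h(716,178)=(716*31+178)%997=440 -> [440]
  root = 440 != target 709
Candidate B: set leaf[2] = 81 -> leaves = [86, 44, 81, 23]
  L0: [86, 44, 81, 23]
  L1: h(86,44)=(86*31+44)%997=716 h(81,23)=(81*31+23)%997=540 -> [716, 540]
  L2: h(716,540)=(716*31+540)%997=802 -> [802]
  root = 802 != target 709
Candidate C: set leaf[2] = 78 -> leaves = [86, 44, 78, 23]
  L0: [86, 44, 78, 23]
  L1: h(86,44)=(86*31+44)%997=716 h(78,23)=(78*31+23)%997=447 -> [716, 447]
  L2: h(716,447)=(716*31+447)%997=709 -> [709]
  root = 709 == target 709  ** MATCH **
Candidate C produces the target root.

Answer: C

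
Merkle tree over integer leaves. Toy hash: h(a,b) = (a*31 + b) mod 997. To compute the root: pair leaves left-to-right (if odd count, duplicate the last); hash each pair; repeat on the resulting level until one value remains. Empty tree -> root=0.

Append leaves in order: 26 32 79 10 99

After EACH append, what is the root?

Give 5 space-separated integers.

After append 26 (leaves=[26]):
  L0: [26]
  root=26
After append 32 (leaves=[26, 32]):
  L0: [26, 32]
  L1: h(26,32)=(26*31+32)%997=838 -> [838]
  root=838
After append 79 (leaves=[26, 32, 79]):
  L0: [26, 32, 79]
  L1: h(26,32)=(26*31+32)%997=838 h(79,79)=(79*31+79)%997=534 -> [838, 534]
  L2: h(838,534)=(838*31+534)%997=590 -> [590]
  root=590
After append 10 (leaves=[26, 32, 79, 10]):
  L0: [26, 32, 79, 10]
  L1: h(26,32)=(26*31+32)%997=838 h(79,10)=(79*31+10)%997=465 -> [838, 465]
  L2: h(838,465)=(838*31+465)%997=521 -> [521]
  root=521
After append 99 (leaves=[26, 32, 79, 10, 99]):
  L0: [26, 32, 79, 10, 99]
  L1: h(26,32)=(26*31+32)%997=838 h(79,10)=(79*31+10)%997=465 h(99,99)=(99*31+99)%997=177 -> [838, 465, 177]
  L2: h(838,465)=(838*31+465)%997=521 h(177,177)=(177*31+177)%997=679 -> [521, 679]
  L3: h(521,679)=(521*31+679)%997=878 -> [878]
  root=878

Answer: 26 838 590 521 878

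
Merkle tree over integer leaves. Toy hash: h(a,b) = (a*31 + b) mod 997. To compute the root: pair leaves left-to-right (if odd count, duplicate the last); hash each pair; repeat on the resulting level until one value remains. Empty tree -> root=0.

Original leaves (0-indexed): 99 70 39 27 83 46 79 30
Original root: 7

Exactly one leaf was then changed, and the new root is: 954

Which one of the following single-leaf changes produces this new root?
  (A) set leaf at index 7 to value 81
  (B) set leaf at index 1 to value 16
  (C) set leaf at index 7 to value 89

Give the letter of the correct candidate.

Original leaves: [99, 70, 39, 27, 83, 46, 79, 30]
Target new root: 954
Try each candidate change and compute the resulting root:
Candidate A: set leaf[7] = 81 -> leaves = [99, 70, 39, 27, 83, 46, 79, 81]
  L0: [99, 70, 39, 27, 83, 46, 79, 81]
  L1: h(99,70)=(99*31+70)%997=148 h(39,27)=(39*31+27)%997=239 h(83,46)=(83*31+46)%997=625 h(79,81)=(79*31+81)%997=536 -> [148, 239, 625, 536]
  L2: h(148,239)=(148*31+239)%997=839 h(625,536)=(625*31+536)%997=968 -> [839, 968]
  L3: h(839,968)=(839*31+968)%997=58 -> [58]
  root = 58 != target 954
Candidate B: set leaf[1] = 16 -> leaves = [99, 16, 39, 27, 83, 46, 79, 30]
  L0: [99, 16, 39, 27, 83, 46, 79, 30]
  L1: h(99,16)=(99*31+16)%997=94 h(39,27)=(39*31+27)%997=239 h(83,46)=(83*31+46)%997=625 h(79,30)=(79*31+30)%997=485 -> [94, 239, 625, 485]
  L2: h(94,239)=(94*31+239)%997=162 h(625,485)=(625*31+485)%997=917 -> [162, 917]
  L3: h(162,917)=(162*31+917)%997=954 -> [954]
  root = 954 == target 954  ** MATCH **
Candidate C: set leaf[7] = 89 -> leaves = [99, 70, 39, 27, 83, 46, 79, 89]
  L0: [99, 70, 39, 27, 83, 46, 79, 89]
  L1: h(99,70)=(99*31+70)%997=148 h(39,27)=(39*31+27)%997=239 h(83,46)=(83*31+46)%997=625 h(79,89)=(79*31+89)%997=544 -> [148, 239, 625, 544]
  L2: h(148,239)=(148*31+239)%997=839 h(625,544)=(625*31+544)%997=976 -> [839, 976]
  L3: h(839,976)=(839*31+976)%997=66 -> [66]
  root = 66 != target 954
Candidate B produces the target root.

Answer: B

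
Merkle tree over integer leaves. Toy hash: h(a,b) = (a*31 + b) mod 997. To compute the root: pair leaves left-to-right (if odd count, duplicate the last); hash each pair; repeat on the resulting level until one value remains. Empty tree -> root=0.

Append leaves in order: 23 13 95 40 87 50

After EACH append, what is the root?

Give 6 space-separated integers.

After append 23 (leaves=[23]):
  L0: [23]
  root=23
After append 13 (leaves=[23, 13]):
  L0: [23, 13]
  L1: h(23,13)=(23*31+13)%997=726 -> [726]
  root=726
After append 95 (leaves=[23, 13, 95]):
  L0: [23, 13, 95]
  L1: h(23,13)=(23*31+13)%997=726 h(95,95)=(95*31+95)%997=49 -> [726, 49]
  L2: h(726,49)=(726*31+49)%997=621 -> [621]
  root=621
After append 40 (leaves=[23, 13, 95, 40]):
  L0: [23, 13, 95, 40]
  L1: h(23,13)=(23*31+13)%997=726 h(95,40)=(95*31+40)%997=991 -> [726, 991]
  L2: h(726,991)=(726*31+991)%997=566 -> [566]
  root=566
After append 87 (leaves=[23, 13, 95, 40, 87]):
  L0: [23, 13, 95, 40, 87]
  L1: h(23,13)=(23*31+13)%997=726 h(95,40)=(95*31+40)%997=991 h(87,87)=(87*31+87)%997=790 -> [726, 991, 790]
  L2: h(726,991)=(726*31+991)%997=566 h(790,790)=(790*31+790)%997=355 -> [566, 355]
  L3: h(566,355)=(566*31+355)%997=952 -> [952]
  root=952
After append 50 (leaves=[23, 13, 95, 40, 87, 50]):
  L0: [23, 13, 95, 40, 87, 50]
  L1: h(23,13)=(23*31+13)%997=726 h(95,40)=(95*31+40)%997=991 h(87,50)=(87*31+50)%997=753 -> [726, 991, 753]
  L2: h(726,991)=(726*31+991)%997=566 h(753,753)=(753*31+753)%997=168 -> [566, 168]
  L3: h(566,168)=(566*31+168)%997=765 -> [765]
  root=765

Answer: 23 726 621 566 952 765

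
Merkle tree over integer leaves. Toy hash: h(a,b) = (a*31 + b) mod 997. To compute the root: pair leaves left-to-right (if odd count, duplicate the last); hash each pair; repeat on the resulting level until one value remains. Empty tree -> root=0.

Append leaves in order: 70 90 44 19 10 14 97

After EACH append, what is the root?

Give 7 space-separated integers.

After append 70 (leaves=[70]):
  L0: [70]
  root=70
After append 90 (leaves=[70, 90]):
  L0: [70, 90]
  L1: h(70,90)=(70*31+90)%997=266 -> [266]
  root=266
After append 44 (leaves=[70, 90, 44]):
  L0: [70, 90, 44]
  L1: h(70,90)=(70*31+90)%997=266 h(44,44)=(44*31+44)%997=411 -> [266, 411]
  L2: h(266,411)=(266*31+411)%997=681 -> [681]
  root=681
After append 19 (leaves=[70, 90, 44, 19]):
  L0: [70, 90, 44, 19]
  L1: h(70,90)=(70*31+90)%997=266 h(44,19)=(44*31+19)%997=386 -> [266, 386]
  L2: h(266,386)=(266*31+386)%997=656 -> [656]
  root=656
After append 10 (leaves=[70, 90, 44, 19, 10]):
  L0: [70, 90, 44, 19, 10]
  L1: h(70,90)=(70*31+90)%997=266 h(44,19)=(44*31+19)%997=386 h(10,10)=(10*31+10)%997=320 -> [266, 386, 320]
  L2: h(266,386)=(266*31+386)%997=656 h(320,320)=(320*31+320)%997=270 -> [656, 270]
  L3: h(656,270)=(656*31+270)%997=666 -> [666]
  root=666
After append 14 (leaves=[70, 90, 44, 19, 10, 14]):
  L0: [70, 90, 44, 19, 10, 14]
  L1: h(70,90)=(70*31+90)%997=266 h(44,19)=(44*31+19)%997=386 h(10,14)=(10*31+14)%997=324 -> [266, 386, 324]
  L2: h(266,386)=(266*31+386)%997=656 h(324,324)=(324*31+324)%997=398 -> [656, 398]
  L3: h(656,398)=(656*31+398)%997=794 -> [794]
  root=794
After append 97 (leaves=[70, 90, 44, 19, 10, 14, 97]):
  L0: [70, 90, 44, 19, 10, 14, 97]
  L1: h(70,90)=(70*31+90)%997=266 h(44,19)=(44*31+19)%997=386 h(10,14)=(10*31+14)%997=324 h(97,97)=(97*31+97)%997=113 -> [266, 386, 324, 113]
  L2: h(266,386)=(266*31+386)%997=656 h(324,113)=(324*31+113)%997=187 -> [656, 187]
  L3: h(656,187)=(656*31+187)%997=583 -> [583]
  root=583

Answer: 70 266 681 656 666 794 583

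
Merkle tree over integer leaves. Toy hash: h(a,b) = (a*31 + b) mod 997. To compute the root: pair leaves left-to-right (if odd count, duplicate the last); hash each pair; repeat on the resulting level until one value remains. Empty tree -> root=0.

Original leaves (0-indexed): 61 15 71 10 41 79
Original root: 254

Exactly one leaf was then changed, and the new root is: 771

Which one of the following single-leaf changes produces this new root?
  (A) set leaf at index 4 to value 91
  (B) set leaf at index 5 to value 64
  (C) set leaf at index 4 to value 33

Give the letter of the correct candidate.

Answer: B

Derivation:
Original leaves: [61, 15, 71, 10, 41, 79]
Target new root: 771
Try each candidate change and compute the resulting root:
Candidate A: set leaf[4] = 91 -> leaves = [61, 15, 71, 10, 91, 79]
  L0: [61, 15, 71, 10, 91, 79]
  L1: h(61,15)=(61*31+15)%997=909 h(71,10)=(71*31+10)%997=217 h(91,79)=(91*31+79)%997=906 -> [909, 217, 906]
  L2: h(909,217)=(909*31+217)%997=480 h(906,906)=(906*31+906)%997=79 -> [480, 79]
  L3: h(480,79)=(480*31+79)%997=4 -> [4]
  root = 4 != target 771
Candidate B: set leaf[5] = 64 -> leaves = [61, 15, 71, 10, 41, 64]
  L0: [61, 15, 71, 10, 41, 64]
  L1: h(61,15)=(61*31+15)%997=909 h(71,10)=(71*31+10)%997=217 h(41,64)=(41*31+64)%997=338 -> [909, 217, 338]
  L2: h(909,217)=(909*31+217)%997=480 h(338,338)=(338*31+338)%997=846 -> [480, 846]
  L3: h(480,846)=(480*31+846)%997=771 -> [771]
  root = 771 == target 771  ** MATCH **
Candidate C: set leaf[4] = 33 -> leaves = [61, 15, 71, 10, 33, 79]
  L0: [61, 15, 71, 10, 33, 79]
  L1: h(61,15)=(61*31+15)%997=909 h(71,10)=(71*31+10)%997=217 h(33,79)=(33*31+79)%997=105 -> [909, 217, 105]
  L2: h(909,217)=(909*31+217)%997=480 h(105,105)=(105*31+105)%997=369 -> [480, 369]
  L3: h(480,369)=(480*31+369)%997=294 -> [294]
  root = 294 != target 771
Candidate B produces the target root.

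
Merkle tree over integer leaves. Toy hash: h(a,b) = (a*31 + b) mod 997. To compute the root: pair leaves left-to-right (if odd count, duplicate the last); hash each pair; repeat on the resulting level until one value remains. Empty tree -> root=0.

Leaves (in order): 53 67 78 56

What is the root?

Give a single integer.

L0: [53, 67, 78, 56]
L1: h(53,67)=(53*31+67)%997=713 h(78,56)=(78*31+56)%997=480 -> [713, 480]
L2: h(713,480)=(713*31+480)%997=649 -> [649]

Answer: 649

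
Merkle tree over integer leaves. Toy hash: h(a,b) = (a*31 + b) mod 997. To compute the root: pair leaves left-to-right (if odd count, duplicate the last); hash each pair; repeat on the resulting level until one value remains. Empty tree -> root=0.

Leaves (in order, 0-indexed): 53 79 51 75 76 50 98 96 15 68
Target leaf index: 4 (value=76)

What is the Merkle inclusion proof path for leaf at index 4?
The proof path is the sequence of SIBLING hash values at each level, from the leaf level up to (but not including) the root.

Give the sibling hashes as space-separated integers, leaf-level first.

L0 (leaves): [53, 79, 51, 75, 76, 50, 98, 96, 15, 68], target index=4
L1: h(53,79)=(53*31+79)%997=725 [pair 0] h(51,75)=(51*31+75)%997=659 [pair 1] h(76,50)=(76*31+50)%997=412 [pair 2] h(98,96)=(98*31+96)%997=143 [pair 3] h(15,68)=(15*31+68)%997=533 [pair 4] -> [725, 659, 412, 143, 533]
  Sibling for proof at L0: 50
L2: h(725,659)=(725*31+659)%997=203 [pair 0] h(412,143)=(412*31+143)%997=951 [pair 1] h(533,533)=(533*31+533)%997=107 [pair 2] -> [203, 951, 107]
  Sibling for proof at L1: 143
L3: h(203,951)=(203*31+951)%997=265 [pair 0] h(107,107)=(107*31+107)%997=433 [pair 1] -> [265, 433]
  Sibling for proof at L2: 203
L4: h(265,433)=(265*31+433)%997=672 [pair 0] -> [672]
  Sibling for proof at L3: 433
Root: 672
Proof path (sibling hashes from leaf to root): [50, 143, 203, 433]

Answer: 50 143 203 433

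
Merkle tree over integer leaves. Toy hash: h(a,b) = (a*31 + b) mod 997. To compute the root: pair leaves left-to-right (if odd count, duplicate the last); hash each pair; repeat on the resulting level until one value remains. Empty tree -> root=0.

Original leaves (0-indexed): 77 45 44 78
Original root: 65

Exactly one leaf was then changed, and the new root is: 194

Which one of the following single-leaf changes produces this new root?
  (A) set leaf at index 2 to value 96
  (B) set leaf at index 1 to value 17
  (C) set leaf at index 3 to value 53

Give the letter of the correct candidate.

Original leaves: [77, 45, 44, 78]
Target new root: 194
Try each candidate change and compute the resulting root:
Candidate A: set leaf[2] = 96 -> leaves = [77, 45, 96, 78]
  L0: [77, 45, 96, 78]
  L1: h(77,45)=(77*31+45)%997=438 h(96,78)=(96*31+78)%997=63 -> [438, 63]
  L2: h(438,63)=(438*31+63)%997=680 -> [680]
  root = 680 != target 194
Candidate B: set leaf[1] = 17 -> leaves = [77, 17, 44, 78]
  L0: [77, 17, 44, 78]
  L1: h(77,17)=(77*31+17)%997=410 h(44,78)=(44*31+78)%997=445 -> [410, 445]
  L2: h(410,445)=(410*31+445)%997=194 -> [194]
  root = 194 == target 194  ** MATCH **
Candidate C: set leaf[3] = 53 -> leaves = [77, 45, 44, 53]
  L0: [77, 45, 44, 53]
  L1: h(77,45)=(77*31+45)%997=438 h(44,53)=(44*31+53)%997=420 -> [438, 420]
  L2: h(438,420)=(438*31+420)%997=40 -> [40]
  root = 40 != target 194
Candidate B produces the target root.

Answer: B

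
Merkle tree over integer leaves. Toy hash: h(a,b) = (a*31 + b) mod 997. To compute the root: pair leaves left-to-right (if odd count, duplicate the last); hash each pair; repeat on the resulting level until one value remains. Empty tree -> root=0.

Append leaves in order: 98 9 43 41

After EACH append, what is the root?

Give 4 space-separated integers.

After append 98 (leaves=[98]):
  L0: [98]
  root=98
After append 9 (leaves=[98, 9]):
  L0: [98, 9]
  L1: h(98,9)=(98*31+9)%997=56 -> [56]
  root=56
After append 43 (leaves=[98, 9, 43]):
  L0: [98, 9, 43]
  L1: h(98,9)=(98*31+9)%997=56 h(43,43)=(43*31+43)%997=379 -> [56, 379]
  L2: h(56,379)=(56*31+379)%997=121 -> [121]
  root=121
After append 41 (leaves=[98, 9, 43, 41]):
  L0: [98, 9, 43, 41]
  L1: h(98,9)=(98*31+9)%997=56 h(43,41)=(43*31+41)%997=377 -> [56, 377]
  L2: h(56,377)=(56*31+377)%997=119 -> [119]
  root=119

Answer: 98 56 121 119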